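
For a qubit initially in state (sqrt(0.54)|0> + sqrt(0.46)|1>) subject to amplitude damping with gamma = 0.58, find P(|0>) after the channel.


For amplitude damping with parameter gamma on state sqrt(a)|0> + sqrt(b)|1>:
alpha^2 = 0.54, beta^2 = 0.46
P(|0>) = alpha^2 + gamma * beta^2
= 0.54 + 0.58 * 0.46
= 0.54 + 0.2668
= 0.8068

0.8068


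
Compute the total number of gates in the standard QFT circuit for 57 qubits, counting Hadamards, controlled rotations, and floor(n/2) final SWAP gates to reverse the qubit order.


Hadamard gates: 57
Controlled rotations: n*(n-1)/2 = 57*56/2 = 1596
SWAP gates: floor(n/2) = floor(57/2) = 28
Total = 57 + 1596 + 28
= 1681

1681


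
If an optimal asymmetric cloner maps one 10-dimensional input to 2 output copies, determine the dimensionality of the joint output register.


Output space = H^(tensor 2) where dim(H) = 10
dim = 10^2
= 100

100


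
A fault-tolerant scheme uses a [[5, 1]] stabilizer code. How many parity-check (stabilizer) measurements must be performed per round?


For an [[n,k]] stabilizer code:
Number of stabilizer generators = n - k
= 5 - 1
= 4

4


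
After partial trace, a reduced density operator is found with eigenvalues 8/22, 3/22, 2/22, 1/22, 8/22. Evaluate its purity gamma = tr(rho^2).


tr(rho^2) = sum of eigenvalues squared
= (8/22)^2 + (3/22)^2 + (2/22)^2 + (1/22)^2 + (8/22)^2
= (64 + 9 + 4 + 1 + 64) / 484
= 142/484
= 0.2934

0.2934


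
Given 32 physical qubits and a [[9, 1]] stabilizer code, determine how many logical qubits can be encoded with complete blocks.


Each code block uses 9 physical qubits for 1 logical qubit(s).
Number of complete blocks = floor(32 / 9) = 3
Logical qubits = 3 * 1
= 3

3


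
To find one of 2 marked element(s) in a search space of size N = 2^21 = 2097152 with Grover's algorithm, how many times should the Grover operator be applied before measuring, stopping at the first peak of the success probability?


After j Grover iterations the success probability is P(j) = sin^2((2j+1)*theta), where sin(theta) = sqrt(k/N).
N = 2^21 = 2097152, k = 2
sin(theta) = sqrt(k/N) = 0.0009765625
theta = arcsin(sqrt(k/N)) = 0.0009765626552 rad
P(j) reaches its first maximum when (2j+1)*theta is as close as possible to pi/2, i.e. j = round(pi/(4*theta) - 1/2).
pi/(4*theta) - 1/2 = 803.7476
(For comparison, the common estimate pi/4 * sqrt(N/k) = 804.2477; the exact maximiser is used here.)
Optimal iterations = 804

804


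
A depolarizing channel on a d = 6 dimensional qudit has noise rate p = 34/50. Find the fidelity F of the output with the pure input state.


F = (1-p) + p/d
= (1 - 0.6800) + 0.6800/6
= 0.3200 + 0.1133
= 0.4333

0.4333


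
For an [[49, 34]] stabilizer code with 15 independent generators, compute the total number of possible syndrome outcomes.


Each stabilizer generator gives a binary (+1 or -1) measurement outcome.
With 15 independent generators:
Total syndromes = 2^15
= 32768

32768


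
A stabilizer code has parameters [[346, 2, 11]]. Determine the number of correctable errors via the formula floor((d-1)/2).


Code parameters: [[346, 2, 11]], distance d = 11.
Number of correctable errors = floor((d-1)/2)
= floor((11 - 1)/2)
= floor(10/2)
= 5

5


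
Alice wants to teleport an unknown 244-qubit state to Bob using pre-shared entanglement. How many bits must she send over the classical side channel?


Quantum teleportation requires 2 classical bits per qubit teleported.
244 qubit(s) -> 2 * 244 = 488 classical bits

488


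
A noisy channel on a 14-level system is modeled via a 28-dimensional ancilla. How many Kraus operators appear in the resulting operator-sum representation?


Tracing out the environment in an orthonormal basis {|i>_E} gives Kraus operators K_i = <i|_E U |0>_E.
Number of Kraus operators = dim(H_env) = d_env
= 28

28


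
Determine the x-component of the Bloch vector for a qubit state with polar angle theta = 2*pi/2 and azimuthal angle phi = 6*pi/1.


theta = 3.1416, phi = 18.8496
r_x = sin(theta)*cos(phi) = 0.0000 * 1.0000
r_x = 0.0000

0.0000


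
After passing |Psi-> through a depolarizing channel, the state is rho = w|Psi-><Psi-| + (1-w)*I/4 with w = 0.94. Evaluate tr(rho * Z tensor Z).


|Psi-> = (|01> - |10>)/sqrt(2)
For the pure Bell state, <Z_A Z_B> = -1 (Bell-state Pauli correlator).
The maximally-mixed part I/4 has tr(I/4 * P tensor P) = 0 for any traceless Pauli P.
So <Z_A Z_B>_rho = w * (-1) + (1 - w) * 0
= 0.94 * (-1)
= -0.9400

-0.9400


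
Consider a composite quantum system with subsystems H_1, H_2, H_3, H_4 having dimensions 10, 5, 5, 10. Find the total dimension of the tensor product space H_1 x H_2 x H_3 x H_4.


dim(H_1 x H_2 x H_3 x H_4) = 10 * 5 * 5 * 10
= 50 * 5 * 10
= 250 * 10
= 2500

2500


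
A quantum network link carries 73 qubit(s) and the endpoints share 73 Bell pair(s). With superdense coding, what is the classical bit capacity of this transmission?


Superdense coding allows 2 classical bits per shared entangled pair.
73 pair(s) -> 2 * 73 = 146 classical bits

146


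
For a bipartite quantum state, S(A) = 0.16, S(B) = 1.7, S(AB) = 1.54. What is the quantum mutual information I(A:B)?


I(A:B) = S(A) + S(B) - S(AB)
= 0.16 + 1.7 - 1.54
= 0.3200

0.3200


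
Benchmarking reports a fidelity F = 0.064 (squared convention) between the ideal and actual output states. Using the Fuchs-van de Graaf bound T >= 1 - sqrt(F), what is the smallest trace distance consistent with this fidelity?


Fuchs-van de Graaf (squared-fidelity convention): 1 - sqrt(F) <= T <= sqrt(1 - F).
Lower bound: T >= 1 - sqrt(F)
sqrt(F) = sqrt(0.064) = 0.2530
T >= 1 - 0.2530
T >= 0.7470

0.7470


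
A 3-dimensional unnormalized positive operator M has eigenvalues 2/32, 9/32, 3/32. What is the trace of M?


tr(M) = sum of eigenvalues
= 2/32 + 9/32 + 3/32
= 14/32
= 0.4375

0.4375


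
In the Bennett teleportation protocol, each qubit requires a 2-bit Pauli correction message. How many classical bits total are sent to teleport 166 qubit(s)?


Quantum teleportation requires 2 classical bits per qubit teleported.
166 qubit(s) -> 2 * 166 = 332 classical bits

332


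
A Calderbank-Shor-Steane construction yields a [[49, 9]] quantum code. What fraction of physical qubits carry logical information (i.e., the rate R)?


Code rate R = k/n
= 9/49
= 0.1837

0.1837


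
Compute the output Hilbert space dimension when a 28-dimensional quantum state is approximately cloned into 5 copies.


Output space = H^(tensor 5) where dim(H) = 28
dim = 28^5
= 784 (after 2 factors)
= 21952 (after 3 factors)
= 614656 (after 4 factors)
= 17210368 (after 5 factors)
= 17210368

17210368


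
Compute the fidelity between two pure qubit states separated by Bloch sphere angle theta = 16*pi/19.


For states separated by angle theta on Bloch sphere:
F = cos^2(theta/2)
theta = 16*pi/19 = 2.6456
theta/2 = 1.3228
cos(theta/2) = 0.2455
F = 0.0603

0.0603


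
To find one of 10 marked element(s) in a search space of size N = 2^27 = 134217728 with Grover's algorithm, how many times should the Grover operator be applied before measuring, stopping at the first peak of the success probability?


After j Grover iterations the success probability is P(j) = sin^2((2j+1)*theta), where sin(theta) = sqrt(k/N).
N = 2^27 = 134217728, k = 10
sin(theta) = sqrt(k/N) = 0.0002729575168
theta = arcsin(sqrt(k/N)) = 0.0002729575202 rad
P(j) reaches its first maximum when (2j+1)*theta is as close as possible to pi/2, i.e. j = round(pi/(4*theta) - 1/2).
pi/(4*theta) - 1/2 = 2876.8641
(For comparison, the common estimate pi/4 * sqrt(N/k) = 2877.3641; the exact maximiser is used here.)
Optimal iterations = 2877

2877


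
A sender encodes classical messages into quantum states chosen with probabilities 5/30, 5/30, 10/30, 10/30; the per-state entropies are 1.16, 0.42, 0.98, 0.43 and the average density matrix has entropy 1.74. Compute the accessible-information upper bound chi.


chi = S(rho) - sum_i p_i * S(rho_i)
Weighted entropy = 5/30 * 1.16 + 5/30 * 0.42 + 10/30 * 0.98 + 10/30 * 0.43
= 0.7333
chi = 1.74 - 0.7333
= 1.0067

1.0067


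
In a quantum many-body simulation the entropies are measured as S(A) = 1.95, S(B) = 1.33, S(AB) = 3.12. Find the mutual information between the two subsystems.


I(A:B) = S(A) + S(B) - S(AB)
= 1.95 + 1.33 - 3.12
= 0.1600

0.1600


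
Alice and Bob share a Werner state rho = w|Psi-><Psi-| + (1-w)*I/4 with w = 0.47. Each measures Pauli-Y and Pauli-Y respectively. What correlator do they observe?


|Psi-> = (|01> - |10>)/sqrt(2)
For the pure Bell state, <Y_A Y_B> = -1 (Bell-state Pauli correlator).
The maximally-mixed part I/4 has tr(I/4 * P tensor P) = 0 for any traceless Pauli P.
So <Y_A Y_B>_rho = w * (-1) + (1 - w) * 0
= 0.47 * (-1)
= -0.4700

-0.4700


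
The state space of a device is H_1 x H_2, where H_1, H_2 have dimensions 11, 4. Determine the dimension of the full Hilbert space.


dim(H_1 x H_2) = 11 * 4
= 44

44


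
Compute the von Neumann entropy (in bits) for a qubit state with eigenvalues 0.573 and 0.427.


S = -p*log2(p) - (1-p)*log2(1-p)
p = 0.5730, 1-p = 0.4270
= -0.5730 * log2(0.5730) - 0.4270 * log2(0.4270)
= -(-0.4603) - (-0.5242)
= 0.9846

0.9846


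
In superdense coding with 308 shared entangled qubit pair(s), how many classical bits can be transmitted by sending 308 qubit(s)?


Superdense coding allows 2 classical bits per shared entangled pair.
308 pair(s) -> 2 * 308 = 616 classical bits

616


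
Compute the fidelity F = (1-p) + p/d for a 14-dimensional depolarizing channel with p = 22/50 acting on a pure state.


F = (1-p) + p/d
= (1 - 0.4400) + 0.4400/14
= 0.5600 + 0.0314
= 0.5914

0.5914


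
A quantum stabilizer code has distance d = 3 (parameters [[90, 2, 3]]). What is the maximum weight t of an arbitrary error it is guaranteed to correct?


Code parameters: [[90, 2, 3]], distance d = 3.
Number of correctable errors = floor((d-1)/2)
= floor((3 - 1)/2)
= floor(2/2)
= 1

1


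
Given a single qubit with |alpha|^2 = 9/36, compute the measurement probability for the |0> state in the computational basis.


|alpha|^2 = 9/36 = 0.2500
|beta|^2 = 1 - 9/36 = 27/36 = 0.7500
P(|0>) = |alpha|^2 = 0.2500

0.2500


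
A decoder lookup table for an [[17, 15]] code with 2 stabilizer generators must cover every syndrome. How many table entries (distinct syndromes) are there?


Each stabilizer generator gives a binary (+1 or -1) measurement outcome.
With 2 independent generators:
Total syndromes = 2^2
= 4

4


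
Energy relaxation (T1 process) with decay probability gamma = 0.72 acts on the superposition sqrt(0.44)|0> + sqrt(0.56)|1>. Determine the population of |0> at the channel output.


For amplitude damping with parameter gamma on state sqrt(a)|0> + sqrt(b)|1>:
alpha^2 = 0.44, beta^2 = 0.56
P(|0>) = alpha^2 + gamma * beta^2
= 0.44 + 0.72 * 0.56
= 0.44 + 0.4032
= 0.8432

0.8432


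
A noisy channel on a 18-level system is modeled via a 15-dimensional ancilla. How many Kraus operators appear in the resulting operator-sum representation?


Tracing out the environment in an orthonormal basis {|i>_E} gives Kraus operators K_i = <i|_E U |0>_E.
Number of Kraus operators = dim(H_env) = d_env
= 15

15


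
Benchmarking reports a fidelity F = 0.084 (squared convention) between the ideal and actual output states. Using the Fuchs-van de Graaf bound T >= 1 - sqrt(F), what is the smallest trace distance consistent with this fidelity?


Fuchs-van de Graaf (squared-fidelity convention): 1 - sqrt(F) <= T <= sqrt(1 - F).
Lower bound: T >= 1 - sqrt(F)
sqrt(F) = sqrt(0.084) = 0.2898
T >= 1 - 0.2898
T >= 0.7102

0.7102


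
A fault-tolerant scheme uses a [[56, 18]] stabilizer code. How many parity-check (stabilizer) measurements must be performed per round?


For an [[n,k]] stabilizer code:
Number of stabilizer generators = n - k
= 56 - 18
= 38

38


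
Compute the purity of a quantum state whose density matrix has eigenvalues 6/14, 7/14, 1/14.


tr(rho^2) = sum of eigenvalues squared
= (6/14)^2 + (7/14)^2 + (1/14)^2
= (36 + 49 + 1) / 196
= 86/196
= 0.4388

0.4388


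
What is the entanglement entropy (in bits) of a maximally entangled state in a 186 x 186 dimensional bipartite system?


For a maximally entangled state in d x d:
S = log2(d) = log2(186)
= 7.5392

7.5392


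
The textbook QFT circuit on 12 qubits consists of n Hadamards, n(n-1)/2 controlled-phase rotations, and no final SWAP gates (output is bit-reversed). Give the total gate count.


Hadamard gates: 12
Controlled rotations: n*(n-1)/2 = 12*11/2 = 66
SWAP gates: 0 (omitted)
Total = 12 + 66
= 78

78


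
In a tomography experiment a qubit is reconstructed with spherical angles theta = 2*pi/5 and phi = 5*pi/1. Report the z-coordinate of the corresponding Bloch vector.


theta = 1.2566, phi = 15.7080
r_z = cos(theta) = 0.3090

0.3090


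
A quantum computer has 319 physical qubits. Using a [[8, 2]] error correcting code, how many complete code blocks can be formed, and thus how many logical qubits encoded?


Each code block uses 8 physical qubits for 2 logical qubit(s).
Number of complete blocks = floor(319 / 8) = 39
Logical qubits = 39 * 2
= 78

78


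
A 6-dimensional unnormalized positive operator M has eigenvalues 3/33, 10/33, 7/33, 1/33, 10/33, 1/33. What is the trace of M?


tr(M) = sum of eigenvalues
= 3/33 + 10/33 + 7/33 + 1/33 + 10/33 + 1/33
= 32/33
= 0.9697

0.9697


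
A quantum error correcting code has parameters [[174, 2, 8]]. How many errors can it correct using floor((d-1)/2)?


Code parameters: [[174, 2, 8]], distance d = 8.
Number of correctable errors = floor((d-1)/2)
= floor((8 - 1)/2)
= floor(7/2)
= 3

3


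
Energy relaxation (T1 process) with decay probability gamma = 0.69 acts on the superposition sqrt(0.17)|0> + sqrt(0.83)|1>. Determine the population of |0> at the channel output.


For amplitude damping with parameter gamma on state sqrt(a)|0> + sqrt(b)|1>:
alpha^2 = 0.17, beta^2 = 0.83
P(|0>) = alpha^2 + gamma * beta^2
= 0.17 + 0.69 * 0.83
= 0.17 + 0.5727
= 0.7427

0.7427


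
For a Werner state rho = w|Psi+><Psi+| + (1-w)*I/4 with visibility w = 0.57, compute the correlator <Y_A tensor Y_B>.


|Psi+> = (|01> + |10>)/sqrt(2)
For the pure Bell state, <Y_A Y_B> = +1 (Bell-state Pauli correlator).
The maximally-mixed part I/4 has tr(I/4 * P tensor P) = 0 for any traceless Pauli P.
So <Y_A Y_B>_rho = w * (+1) + (1 - w) * 0
= 0.57 * (+1)
= 0.5700

0.5700


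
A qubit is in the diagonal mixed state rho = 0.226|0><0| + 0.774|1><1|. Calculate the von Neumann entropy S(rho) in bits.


S = -p*log2(p) - (1-p)*log2(1-p)
p = 0.2260, 1-p = 0.7740
= -0.2260 * log2(0.2260) - 0.7740 * log2(0.7740)
= -(-0.4849) - (-0.2861)
= 0.7710

0.7710


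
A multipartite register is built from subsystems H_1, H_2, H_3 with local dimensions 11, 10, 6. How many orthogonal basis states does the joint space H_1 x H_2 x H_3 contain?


dim(H_1 x H_2 x H_3) = 11 * 10 * 6
= 110 * 6
= 660

660


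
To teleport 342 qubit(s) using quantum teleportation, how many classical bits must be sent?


Quantum teleportation requires 2 classical bits per qubit teleported.
342 qubit(s) -> 2 * 342 = 684 classical bits

684


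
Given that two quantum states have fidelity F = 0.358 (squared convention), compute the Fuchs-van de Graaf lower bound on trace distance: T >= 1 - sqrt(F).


Fuchs-van de Graaf (squared-fidelity convention): 1 - sqrt(F) <= T <= sqrt(1 - F).
Lower bound: T >= 1 - sqrt(F)
sqrt(F) = sqrt(0.358) = 0.5983
T >= 1 - 0.5983
T >= 0.4017

0.4017


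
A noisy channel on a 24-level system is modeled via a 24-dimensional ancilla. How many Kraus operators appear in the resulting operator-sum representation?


Tracing out the environment in an orthonormal basis {|i>_E} gives Kraus operators K_i = <i|_E U |0>_E.
Number of Kraus operators = dim(H_env) = d_env
= 24

24


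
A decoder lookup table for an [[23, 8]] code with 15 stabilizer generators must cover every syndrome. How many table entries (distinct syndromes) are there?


Each stabilizer generator gives a binary (+1 or -1) measurement outcome.
With 15 independent generators:
Total syndromes = 2^15
= 32768

32768


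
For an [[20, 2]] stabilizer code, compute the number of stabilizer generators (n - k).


For an [[n,k]] stabilizer code:
Number of stabilizer generators = n - k
= 20 - 2
= 18

18


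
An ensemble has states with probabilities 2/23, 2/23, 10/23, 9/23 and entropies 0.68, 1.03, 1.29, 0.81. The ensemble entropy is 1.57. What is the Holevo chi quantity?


chi = S(rho) - sum_i p_i * S(rho_i)
Weighted entropy = 2/23 * 0.68 + 2/23 * 1.03 + 10/23 * 1.29 + 9/23 * 0.81
= 1.0265
chi = 1.57 - 1.0265
= 0.5435

0.5435


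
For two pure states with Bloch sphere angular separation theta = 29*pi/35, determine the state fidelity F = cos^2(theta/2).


For states separated by angle theta on Bloch sphere:
F = cos^2(theta/2)
theta = 29*pi/35 = 2.6030
theta/2 = 1.3015
cos(theta/2) = 0.2660
F = 0.0708

0.0708


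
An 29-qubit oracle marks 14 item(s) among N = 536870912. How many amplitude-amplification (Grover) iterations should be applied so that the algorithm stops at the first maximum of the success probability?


After j Grover iterations the success probability is P(j) = sin^2((2j+1)*theta), where sin(theta) = sqrt(k/N).
N = 2^29 = 536870912, k = 14
sin(theta) = sqrt(k/N) = 0.0001614838447
theta = arcsin(sqrt(k/N)) = 0.0001614838454 rad
P(j) reaches its first maximum when (2j+1)*theta is as close as possible to pi/2, i.e. j = round(pi/(4*theta) - 1/2).
pi/(4*theta) - 1/2 = 4863.1330
(For comparison, the common estimate pi/4 * sqrt(N/k) = 4863.6330; the exact maximiser is used here.)
Optimal iterations = 4863

4863


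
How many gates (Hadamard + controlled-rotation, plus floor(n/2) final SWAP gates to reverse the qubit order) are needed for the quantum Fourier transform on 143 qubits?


Hadamard gates: 143
Controlled rotations: n*(n-1)/2 = 143*142/2 = 10153
SWAP gates: floor(n/2) = floor(143/2) = 71
Total = 143 + 10153 + 71
= 10367

10367


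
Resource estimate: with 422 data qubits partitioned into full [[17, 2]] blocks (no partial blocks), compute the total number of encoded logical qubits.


Each code block uses 17 physical qubits for 2 logical qubit(s).
Number of complete blocks = floor(422 / 17) = 24
Logical qubits = 24 * 2
= 48

48


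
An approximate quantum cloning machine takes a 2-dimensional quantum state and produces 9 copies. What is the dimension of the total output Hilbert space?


Output space = H^(tensor 9) where dim(H) = 2
dim = 2^9
= 4 (after 2 factors)
= 8 (after 3 factors)
= 16 (after 4 factors)
= 32 (after 5 factors)
= 64 (after 6 factors)
= 128 (after 7 factors)
= 256 (after 8 factors)
= 512 (after 9 factors)
= 512

512


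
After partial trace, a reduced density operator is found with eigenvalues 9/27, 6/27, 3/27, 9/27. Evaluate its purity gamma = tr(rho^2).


tr(rho^2) = sum of eigenvalues squared
= (9/27)^2 + (6/27)^2 + (3/27)^2 + (9/27)^2
= (81 + 36 + 9 + 81) / 729
= 207/729
= 0.2840

0.2840


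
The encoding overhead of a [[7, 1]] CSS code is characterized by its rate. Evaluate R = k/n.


Code rate R = k/n
= 1/7
= 0.1429

0.1429


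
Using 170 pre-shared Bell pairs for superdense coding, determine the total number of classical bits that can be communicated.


Superdense coding allows 2 classical bits per shared entangled pair.
170 pair(s) -> 2 * 170 = 340 classical bits

340


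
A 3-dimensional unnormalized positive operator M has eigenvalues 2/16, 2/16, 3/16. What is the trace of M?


tr(M) = sum of eigenvalues
= 2/16 + 2/16 + 3/16
= 7/16
= 0.4375

0.4375


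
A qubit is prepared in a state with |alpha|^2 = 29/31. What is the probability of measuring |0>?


|alpha|^2 = 29/31 = 0.9355
|beta|^2 = 1 - 29/31 = 2/31 = 0.0645
P(|0>) = |alpha|^2 = 0.9355

0.9355


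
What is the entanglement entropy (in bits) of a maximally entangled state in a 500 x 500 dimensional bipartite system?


For a maximally entangled state in d x d:
S = log2(d) = log2(500)
= 8.9658

8.9658


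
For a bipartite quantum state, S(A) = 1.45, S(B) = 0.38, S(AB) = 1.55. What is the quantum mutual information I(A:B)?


I(A:B) = S(A) + S(B) - S(AB)
= 1.45 + 0.38 - 1.55
= 0.2800

0.2800


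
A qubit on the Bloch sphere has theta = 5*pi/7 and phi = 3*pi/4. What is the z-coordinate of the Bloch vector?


theta = 2.2440, phi = 2.3562
r_z = cos(theta) = -0.6235

-0.6235


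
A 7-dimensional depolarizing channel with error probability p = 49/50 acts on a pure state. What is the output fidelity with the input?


F = (1-p) + p/d
= (1 - 0.9800) + 0.9800/7
= 0.0200 + 0.1400
= 0.1600

0.1600


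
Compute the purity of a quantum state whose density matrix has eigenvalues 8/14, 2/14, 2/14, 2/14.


tr(rho^2) = sum of eigenvalues squared
= (8/14)^2 + (2/14)^2 + (2/14)^2 + (2/14)^2
= (64 + 4 + 4 + 4) / 196
= 76/196
= 0.3878

0.3878


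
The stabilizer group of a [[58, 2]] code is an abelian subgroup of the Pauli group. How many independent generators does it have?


For an [[n,k]] stabilizer code:
Number of stabilizer generators = n - k
= 58 - 2
= 56

56


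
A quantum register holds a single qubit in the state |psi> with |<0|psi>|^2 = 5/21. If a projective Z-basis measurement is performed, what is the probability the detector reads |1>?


|alpha|^2 = 5/21 = 0.2381
|beta|^2 = 1 - 5/21 = 16/21 = 0.7619
P(|1>) = |beta|^2 = 0.7619

0.7619


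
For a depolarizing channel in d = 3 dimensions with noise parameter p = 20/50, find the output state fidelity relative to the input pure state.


F = (1-p) + p/d
= (1 - 0.4000) + 0.4000/3
= 0.6000 + 0.1333
= 0.7333

0.7333


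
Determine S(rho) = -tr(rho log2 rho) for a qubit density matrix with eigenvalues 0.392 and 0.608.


S = -p*log2(p) - (1-p)*log2(1-p)
p = 0.3920, 1-p = 0.6080
= -0.3920 * log2(0.3920) - 0.6080 * log2(0.6080)
= -(-0.5296) - (-0.4365)
= 0.9661

0.9661


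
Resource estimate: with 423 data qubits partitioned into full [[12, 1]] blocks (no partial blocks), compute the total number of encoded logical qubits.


Each code block uses 12 physical qubits for 1 logical qubit(s).
Number of complete blocks = floor(423 / 12) = 35
Logical qubits = 35 * 1
= 35

35


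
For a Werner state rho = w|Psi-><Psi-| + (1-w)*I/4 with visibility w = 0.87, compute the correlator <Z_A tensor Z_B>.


|Psi-> = (|01> - |10>)/sqrt(2)
For the pure Bell state, <Z_A Z_B> = -1 (Bell-state Pauli correlator).
The maximally-mixed part I/4 has tr(I/4 * P tensor P) = 0 for any traceless Pauli P.
So <Z_A Z_B>_rho = w * (-1) + (1 - w) * 0
= 0.87 * (-1)
= -0.8700

-0.8700


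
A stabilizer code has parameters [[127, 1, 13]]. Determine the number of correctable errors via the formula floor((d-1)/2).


Code parameters: [[127, 1, 13]], distance d = 13.
Number of correctable errors = floor((d-1)/2)
= floor((13 - 1)/2)
= floor(12/2)
= 6

6


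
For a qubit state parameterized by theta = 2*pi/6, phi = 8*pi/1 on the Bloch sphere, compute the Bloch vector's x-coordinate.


theta = 1.0472, phi = 25.1327
r_x = sin(theta)*cos(phi) = 0.8660 * 1.0000
r_x = 0.8660

0.8660


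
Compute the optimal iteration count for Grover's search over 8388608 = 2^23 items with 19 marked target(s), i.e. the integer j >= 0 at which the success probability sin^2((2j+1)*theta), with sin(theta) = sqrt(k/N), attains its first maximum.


After j Grover iterations the success probability is P(j) = sin^2((2j+1)*theta), where sin(theta) = sqrt(k/N).
N = 2^23 = 8388608, k = 19
sin(theta) = sqrt(k/N) = 0.001504983887
theta = arcsin(sqrt(k/N)) = 0.001504984456 rad
P(j) reaches its first maximum when (2j+1)*theta is as close as possible to pi/2, i.e. j = round(pi/(4*theta) - 1/2).
pi/(4*theta) - 1/2 = 521.3646
(For comparison, the common estimate pi/4 * sqrt(N/k) = 521.8648; the exact maximiser is used here.)
Optimal iterations = 521

521


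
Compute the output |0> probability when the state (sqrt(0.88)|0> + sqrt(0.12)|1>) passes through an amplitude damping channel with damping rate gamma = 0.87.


For amplitude damping with parameter gamma on state sqrt(a)|0> + sqrt(b)|1>:
alpha^2 = 0.88, beta^2 = 0.12
P(|0>) = alpha^2 + gamma * beta^2
= 0.88 + 0.87 * 0.12
= 0.88 + 0.1044
= 0.9844

0.9844


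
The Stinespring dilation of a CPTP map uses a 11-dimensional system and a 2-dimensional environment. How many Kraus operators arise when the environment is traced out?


Tracing out the environment in an orthonormal basis {|i>_E} gives Kraus operators K_i = <i|_E U |0>_E.
Number of Kraus operators = dim(H_env) = d_env
= 2

2


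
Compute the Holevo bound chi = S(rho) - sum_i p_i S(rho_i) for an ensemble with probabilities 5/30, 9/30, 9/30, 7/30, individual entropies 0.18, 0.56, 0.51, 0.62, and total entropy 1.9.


chi = S(rho) - sum_i p_i * S(rho_i)
Weighted entropy = 5/30 * 0.18 + 9/30 * 0.56 + 9/30 * 0.51 + 7/30 * 0.62
= 0.4957
chi = 1.9 - 0.4957
= 1.4043

1.4043


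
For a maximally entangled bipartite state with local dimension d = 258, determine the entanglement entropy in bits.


For a maximally entangled state in d x d:
S = log2(d) = log2(258)
= 8.0112

8.0112


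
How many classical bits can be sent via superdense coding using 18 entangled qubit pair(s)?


Superdense coding allows 2 classical bits per shared entangled pair.
18 pair(s) -> 2 * 18 = 36 classical bits

36


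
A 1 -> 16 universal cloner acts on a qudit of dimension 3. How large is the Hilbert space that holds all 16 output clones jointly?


Output space = H^(tensor 16) where dim(H) = 3
dim = 3^16
= 9 (after 2 factors)
= 27 (after 3 factors)
= 81 (after 4 factors)
= 243 (after 5 factors)
= 729 (after 6 factors)
= 2187 (after 7 factors)
= 6561 (after 8 factors)
= 19683 (after 9 factors)
= 59049 (after 10 factors)
= 177147 (after 11 factors)
= 531441 (after 12 factors)
= 1594323 (after 13 factors)
= 4782969 (after 14 factors)
= 14348907 (after 15 factors)
= 43046721 (after 16 factors)
= 43046721

43046721


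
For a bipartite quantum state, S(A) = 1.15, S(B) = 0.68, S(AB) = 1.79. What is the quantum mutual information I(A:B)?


I(A:B) = S(A) + S(B) - S(AB)
= 1.15 + 0.68 - 1.79
= 0.0400

0.0400


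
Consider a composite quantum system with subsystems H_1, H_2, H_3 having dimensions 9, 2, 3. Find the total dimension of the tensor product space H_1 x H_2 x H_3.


dim(H_1 x H_2 x H_3) = 9 * 2 * 3
= 18 * 3
= 54

54


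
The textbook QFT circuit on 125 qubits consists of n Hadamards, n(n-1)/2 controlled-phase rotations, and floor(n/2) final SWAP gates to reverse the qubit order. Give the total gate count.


Hadamard gates: 125
Controlled rotations: n*(n-1)/2 = 125*124/2 = 7750
SWAP gates: floor(n/2) = floor(125/2) = 62
Total = 125 + 7750 + 62
= 7937

7937


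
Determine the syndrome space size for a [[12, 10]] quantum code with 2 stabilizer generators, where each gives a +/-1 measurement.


Each stabilizer generator gives a binary (+1 or -1) measurement outcome.
With 2 independent generators:
Total syndromes = 2^2
= 4

4


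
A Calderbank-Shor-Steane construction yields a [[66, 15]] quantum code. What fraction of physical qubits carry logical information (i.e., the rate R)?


Code rate R = k/n
= 15/66
= 0.2273

0.2273


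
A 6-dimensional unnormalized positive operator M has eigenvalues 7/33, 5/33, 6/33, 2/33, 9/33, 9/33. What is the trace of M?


tr(M) = sum of eigenvalues
= 7/33 + 5/33 + 6/33 + 2/33 + 9/33 + 9/33
= 38/33
= 1.1515

1.1515


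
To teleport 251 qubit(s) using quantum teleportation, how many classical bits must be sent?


Quantum teleportation requires 2 classical bits per qubit teleported.
251 qubit(s) -> 2 * 251 = 502 classical bits

502


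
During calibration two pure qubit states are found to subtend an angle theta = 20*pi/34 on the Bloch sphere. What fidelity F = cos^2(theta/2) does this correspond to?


For states separated by angle theta on Bloch sphere:
F = cos^2(theta/2)
theta = 20*pi/34 = 1.8480
theta/2 = 0.9240
cos(theta/2) = 0.6026
F = 0.3632

0.3632


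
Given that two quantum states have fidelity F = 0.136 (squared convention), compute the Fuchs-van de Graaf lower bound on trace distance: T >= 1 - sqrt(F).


Fuchs-van de Graaf (squared-fidelity convention): 1 - sqrt(F) <= T <= sqrt(1 - F).
Lower bound: T >= 1 - sqrt(F)
sqrt(F) = sqrt(0.136) = 0.3688
T >= 1 - 0.3688
T >= 0.6312

0.6312


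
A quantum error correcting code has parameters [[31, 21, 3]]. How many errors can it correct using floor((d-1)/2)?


Code parameters: [[31, 21, 3]], distance d = 3.
Number of correctable errors = floor((d-1)/2)
= floor((3 - 1)/2)
= floor(2/2)
= 1

1


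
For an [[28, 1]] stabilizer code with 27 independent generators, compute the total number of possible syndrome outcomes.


Each stabilizer generator gives a binary (+1 or -1) measurement outcome.
With 27 independent generators:
Total syndromes = 2^27
= 134217728

134217728


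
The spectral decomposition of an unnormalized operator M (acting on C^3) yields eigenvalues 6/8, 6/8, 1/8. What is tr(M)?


tr(M) = sum of eigenvalues
= 6/8 + 6/8 + 1/8
= 13/8
= 1.6250

1.6250


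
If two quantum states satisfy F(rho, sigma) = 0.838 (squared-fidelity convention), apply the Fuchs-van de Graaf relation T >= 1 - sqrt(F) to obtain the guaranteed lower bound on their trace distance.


Fuchs-van de Graaf (squared-fidelity convention): 1 - sqrt(F) <= T <= sqrt(1 - F).
Lower bound: T >= 1 - sqrt(F)
sqrt(F) = sqrt(0.838) = 0.9154
T >= 1 - 0.9154
T >= 0.0846

0.0846


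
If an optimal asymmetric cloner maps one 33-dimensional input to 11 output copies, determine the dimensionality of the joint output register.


Output space = H^(tensor 11) where dim(H) = 33
dim = 33^11
= 1089 (after 2 factors)
= 35937 (after 3 factors)
= 1185921 (after 4 factors)
= 39135393 (after 5 factors)
= 1291467969 (after 6 factors)
= 42618442977 (after 7 factors)
= 1406408618241 (after 8 factors)
= 46411484401953 (after 9 factors)
= 1531578985264449 (after 10 factors)
= 50542106513726817 (after 11 factors)
= 50542106513726817

50542106513726817


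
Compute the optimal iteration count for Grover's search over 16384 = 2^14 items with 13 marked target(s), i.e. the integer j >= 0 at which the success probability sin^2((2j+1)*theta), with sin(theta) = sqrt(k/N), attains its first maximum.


After j Grover iterations the success probability is P(j) = sin^2((2j+1)*theta), where sin(theta) = sqrt(k/N).
N = 2^14 = 16384, k = 13
sin(theta) = sqrt(k/N) = 0.02816836934
theta = arcsin(sqrt(k/N)) = 0.02817209574 rad
P(j) reaches its first maximum when (2j+1)*theta is as close as possible to pi/2, i.e. j = round(pi/(4*theta) - 1/2).
pi/(4*theta) - 1/2 = 27.3786
(For comparison, the common estimate pi/4 * sqrt(N/k) = 27.8823; the exact maximiser is used here.)
Optimal iterations = 27

27


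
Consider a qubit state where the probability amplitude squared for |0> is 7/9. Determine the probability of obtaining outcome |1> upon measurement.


|alpha|^2 = 7/9 = 0.7778
|beta|^2 = 1 - 7/9 = 2/9 = 0.2222
P(|1>) = |beta|^2 = 0.2222

0.2222


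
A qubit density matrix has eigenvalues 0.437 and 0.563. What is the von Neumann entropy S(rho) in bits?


S = -p*log2(p) - (1-p)*log2(1-p)
p = 0.4370, 1-p = 0.5630
= -0.4370 * log2(0.4370) - 0.5630 * log2(0.5630)
= -(-0.5219) - (-0.4666)
= 0.9885

0.9885


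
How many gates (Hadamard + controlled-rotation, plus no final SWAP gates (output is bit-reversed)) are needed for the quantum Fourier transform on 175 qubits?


Hadamard gates: 175
Controlled rotations: n*(n-1)/2 = 175*174/2 = 15225
SWAP gates: 0 (omitted)
Total = 175 + 15225
= 15400

15400


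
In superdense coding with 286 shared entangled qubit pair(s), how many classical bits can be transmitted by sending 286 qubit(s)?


Superdense coding allows 2 classical bits per shared entangled pair.
286 pair(s) -> 2 * 286 = 572 classical bits

572


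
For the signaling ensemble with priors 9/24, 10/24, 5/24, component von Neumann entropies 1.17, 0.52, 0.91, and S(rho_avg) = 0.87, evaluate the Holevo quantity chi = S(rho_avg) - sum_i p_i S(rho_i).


chi = S(rho) - sum_i p_i * S(rho_i)
Weighted entropy = 9/24 * 1.17 + 10/24 * 0.52 + 5/24 * 0.91
= 0.8450
chi = 0.87 - 0.8450
= 0.0250

0.0250


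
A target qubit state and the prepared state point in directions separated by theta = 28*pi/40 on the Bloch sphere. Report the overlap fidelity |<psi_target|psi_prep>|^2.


For states separated by angle theta on Bloch sphere:
F = cos^2(theta/2)
theta = 28*pi/40 = 2.1991
theta/2 = 1.0996
cos(theta/2) = 0.4540
F = 0.2061

0.2061


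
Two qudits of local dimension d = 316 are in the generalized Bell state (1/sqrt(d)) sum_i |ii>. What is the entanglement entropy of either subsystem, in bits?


For a maximally entangled state in d x d:
S = log2(d) = log2(316)
= 8.3038

8.3038


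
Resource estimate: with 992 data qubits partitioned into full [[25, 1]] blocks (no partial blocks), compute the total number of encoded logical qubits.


Each code block uses 25 physical qubits for 1 logical qubit(s).
Number of complete blocks = floor(992 / 25) = 39
Logical qubits = 39 * 1
= 39

39


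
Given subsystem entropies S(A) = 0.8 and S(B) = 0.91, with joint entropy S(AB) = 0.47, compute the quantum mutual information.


I(A:B) = S(A) + S(B) - S(AB)
= 0.8 + 0.91 - 0.47
= 1.2400

1.2400


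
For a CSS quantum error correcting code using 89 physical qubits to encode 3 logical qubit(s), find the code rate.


Code rate R = k/n
= 3/89
= 0.0337

0.0337


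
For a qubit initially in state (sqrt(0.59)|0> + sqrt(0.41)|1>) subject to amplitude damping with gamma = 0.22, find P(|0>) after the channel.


For amplitude damping with parameter gamma on state sqrt(a)|0> + sqrt(b)|1>:
alpha^2 = 0.59, beta^2 = 0.41
P(|0>) = alpha^2 + gamma * beta^2
= 0.59 + 0.22 * 0.41
= 0.59 + 0.0902
= 0.6802

0.6802


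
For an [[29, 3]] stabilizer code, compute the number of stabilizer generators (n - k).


For an [[n,k]] stabilizer code:
Number of stabilizer generators = n - k
= 29 - 3
= 26

26


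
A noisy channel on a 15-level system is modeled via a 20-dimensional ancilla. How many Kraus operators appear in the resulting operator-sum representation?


Tracing out the environment in an orthonormal basis {|i>_E} gives Kraus operators K_i = <i|_E U |0>_E.
Number of Kraus operators = dim(H_env) = d_env
= 20

20


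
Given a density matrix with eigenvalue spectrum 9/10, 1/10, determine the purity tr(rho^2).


tr(rho^2) = sum of eigenvalues squared
= (9/10)^2 + (1/10)^2
= (81 + 1) / 100
= 82/100
= 0.8200

0.8200


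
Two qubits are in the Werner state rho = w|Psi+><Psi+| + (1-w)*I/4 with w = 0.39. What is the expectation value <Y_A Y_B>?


|Psi+> = (|01> + |10>)/sqrt(2)
For the pure Bell state, <Y_A Y_B> = +1 (Bell-state Pauli correlator).
The maximally-mixed part I/4 has tr(I/4 * P tensor P) = 0 for any traceless Pauli P.
So <Y_A Y_B>_rho = w * (+1) + (1 - w) * 0
= 0.39 * (+1)
= 0.3900

0.3900


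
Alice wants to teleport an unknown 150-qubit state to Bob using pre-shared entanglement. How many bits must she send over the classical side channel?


Quantum teleportation requires 2 classical bits per qubit teleported.
150 qubit(s) -> 2 * 150 = 300 classical bits

300


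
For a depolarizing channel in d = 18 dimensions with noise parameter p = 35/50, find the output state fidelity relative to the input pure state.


F = (1-p) + p/d
= (1 - 0.7000) + 0.7000/18
= 0.3000 + 0.0389
= 0.3389

0.3389


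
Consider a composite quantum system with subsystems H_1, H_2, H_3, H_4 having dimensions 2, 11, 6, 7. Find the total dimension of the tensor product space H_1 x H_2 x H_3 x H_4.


dim(H_1 x H_2 x H_3 x H_4) = 2 * 11 * 6 * 7
= 22 * 6 * 7
= 132 * 7
= 924

924


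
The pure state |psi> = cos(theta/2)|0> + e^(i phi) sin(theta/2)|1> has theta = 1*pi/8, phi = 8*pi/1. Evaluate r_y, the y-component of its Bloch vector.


theta = 0.3927, phi = 25.1327
r_y = sin(theta)*sin(phi) = 0.3827 * 0.0000
r_y = 0.0000

0.0000


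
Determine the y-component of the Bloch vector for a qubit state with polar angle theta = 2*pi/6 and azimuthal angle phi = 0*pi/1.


theta = 1.0472, phi = 0.0000
r_y = sin(theta)*sin(phi) = 0.8660 * 0.0000
r_y = 0.0000

0.0000


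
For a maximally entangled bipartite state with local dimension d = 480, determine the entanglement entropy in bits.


For a maximally entangled state in d x d:
S = log2(d) = log2(480)
= 8.9069

8.9069


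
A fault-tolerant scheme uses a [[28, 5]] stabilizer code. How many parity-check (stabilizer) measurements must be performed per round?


For an [[n,k]] stabilizer code:
Number of stabilizer generators = n - k
= 28 - 5
= 23

23


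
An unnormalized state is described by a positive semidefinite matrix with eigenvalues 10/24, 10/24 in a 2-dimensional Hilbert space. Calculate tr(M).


tr(M) = sum of eigenvalues
= 10/24 + 10/24
= 20/24
= 0.8333

0.8333


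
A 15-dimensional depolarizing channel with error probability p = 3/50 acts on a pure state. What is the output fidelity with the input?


F = (1-p) + p/d
= (1 - 0.0600) + 0.0600/15
= 0.9400 + 0.0040
= 0.9440

0.9440


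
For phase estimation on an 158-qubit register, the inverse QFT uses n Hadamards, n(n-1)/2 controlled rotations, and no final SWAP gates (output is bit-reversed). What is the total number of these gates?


Hadamard gates: 158
Controlled rotations: n*(n-1)/2 = 158*157/2 = 12403
SWAP gates: 0 (omitted)
Total = 158 + 12403
= 12561

12561


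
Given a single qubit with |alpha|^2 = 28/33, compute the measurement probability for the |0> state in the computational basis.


|alpha|^2 = 28/33 = 0.8485
|beta|^2 = 1 - 28/33 = 5/33 = 0.1515
P(|0>) = |alpha|^2 = 0.8485

0.8485


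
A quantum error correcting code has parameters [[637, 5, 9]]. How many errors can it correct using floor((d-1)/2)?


Code parameters: [[637, 5, 9]], distance d = 9.
Number of correctable errors = floor((d-1)/2)
= floor((9 - 1)/2)
= floor(8/2)
= 4

4


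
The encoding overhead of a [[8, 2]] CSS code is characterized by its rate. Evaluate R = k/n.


Code rate R = k/n
= 2/8
= 0.2500

0.2500


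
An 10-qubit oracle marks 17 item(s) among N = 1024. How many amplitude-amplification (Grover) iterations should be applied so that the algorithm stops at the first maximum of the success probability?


After j Grover iterations the success probability is P(j) = sin^2((2j+1)*theta), where sin(theta) = sqrt(k/N).
N = 2^10 = 1024, k = 17
sin(theta) = sqrt(k/N) = 0.1288470508
theta = arcsin(sqrt(k/N)) = 0.1292062512 rad
P(j) reaches its first maximum when (2j+1)*theta is as close as possible to pi/2, i.e. j = round(pi/(4*theta) - 1/2).
pi/(4*theta) - 1/2 = 5.5786
(For comparison, the common estimate pi/4 * sqrt(N/k) = 6.0956; the exact maximiser is used here.)
Optimal iterations = 6

6


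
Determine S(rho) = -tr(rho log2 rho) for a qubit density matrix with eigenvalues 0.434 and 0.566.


S = -p*log2(p) - (1-p)*log2(1-p)
p = 0.4340, 1-p = 0.5660
= -0.4340 * log2(0.4340) - 0.5660 * log2(0.5660)
= -(-0.5226) - (-0.4648)
= 0.9874

0.9874


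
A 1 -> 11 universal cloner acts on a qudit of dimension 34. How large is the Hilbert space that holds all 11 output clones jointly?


Output space = H^(tensor 11) where dim(H) = 34
dim = 34^11
= 1156 (after 2 factors)
= 39304 (after 3 factors)
= 1336336 (after 4 factors)
= 45435424 (after 5 factors)
= 1544804416 (after 6 factors)
= 52523350144 (after 7 factors)
= 1785793904896 (after 8 factors)
= 60716992766464 (after 9 factors)
= 2064377754059776 (after 10 factors)
= 70188843638032384 (after 11 factors)
= 70188843638032384

70188843638032384


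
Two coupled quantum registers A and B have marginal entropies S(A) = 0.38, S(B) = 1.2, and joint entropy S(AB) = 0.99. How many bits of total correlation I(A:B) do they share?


I(A:B) = S(A) + S(B) - S(AB)
= 0.38 + 1.2 - 0.99
= 0.5900

0.5900
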